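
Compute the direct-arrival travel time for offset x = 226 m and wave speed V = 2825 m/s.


t = x / V
= 226 / 2825
= 0.08 s

0.08


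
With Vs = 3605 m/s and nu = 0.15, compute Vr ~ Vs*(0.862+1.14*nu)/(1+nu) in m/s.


Numerator factor = 0.862 + 1.14*0.15 = 1.033
Denominator = 1 + 0.15 = 1.15
Vr = 3605 * 1.033 / 1.15 = 3238.23 m/s

3238.23


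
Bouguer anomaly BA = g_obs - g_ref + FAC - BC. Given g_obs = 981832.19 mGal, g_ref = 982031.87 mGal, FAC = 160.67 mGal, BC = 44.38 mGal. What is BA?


BA = g_obs - g_ref + FAC - BC
= 981832.19 - 982031.87 + 160.67 - 44.38
= -83.39 mGal

-83.39


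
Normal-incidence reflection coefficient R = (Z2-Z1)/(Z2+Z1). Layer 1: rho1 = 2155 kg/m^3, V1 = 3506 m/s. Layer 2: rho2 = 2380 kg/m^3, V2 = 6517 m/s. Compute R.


Z1 = 2155 * 3506 = 7555430
Z2 = 2380 * 6517 = 15510460
R = (15510460 - 7555430) / (15510460 + 7555430) = 7955030 / 23065890 = 0.3449

0.3449


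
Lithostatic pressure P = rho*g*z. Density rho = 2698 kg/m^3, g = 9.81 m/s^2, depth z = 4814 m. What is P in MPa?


P = rho * g * z / 1e6
= 2698 * 9.81 * 4814 / 1e6
= 127413967.32 / 1e6
= 127.414 MPa

127.414


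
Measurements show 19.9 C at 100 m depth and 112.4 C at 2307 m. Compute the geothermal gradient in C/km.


dT = 112.4 - 19.9 = 92.5 C
dz = 2307 - 100 = 2207 m
gradient = dT/dz * 1000 = 92.5/2207 * 1000 = 41.9121 C/km

41.9121


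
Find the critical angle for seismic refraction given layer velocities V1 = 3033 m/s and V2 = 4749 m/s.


V1/V2 = 3033/4749 = 0.638661
theta_c = arcsin(0.638661) = 39.692 degrees

39.692


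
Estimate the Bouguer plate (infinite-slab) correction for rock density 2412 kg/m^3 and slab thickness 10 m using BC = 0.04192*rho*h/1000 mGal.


BC = 0.04192 * rho * h / 1000
= 0.04192 * 2412 * 10 / 1000
= 1.0111 mGal

1.0111


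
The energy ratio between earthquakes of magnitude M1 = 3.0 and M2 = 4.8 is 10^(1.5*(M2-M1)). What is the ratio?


M2 - M1 = 4.8 - 3.0 = 1.8
1.5 * 1.8 = 2.7
ratio = 10^2.7 = 501.19

501.19


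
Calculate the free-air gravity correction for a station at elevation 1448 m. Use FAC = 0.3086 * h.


FAC = 0.3086 * h
= 0.3086 * 1448
= 446.8528 mGal

446.8528


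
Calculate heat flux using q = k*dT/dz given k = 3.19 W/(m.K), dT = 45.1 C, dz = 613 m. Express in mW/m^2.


q = k * dT / dz * 1000
= 3.19 * 45.1 / 613 * 1000
= 0.234697 * 1000
= 234.6966 mW/m^2

234.6966


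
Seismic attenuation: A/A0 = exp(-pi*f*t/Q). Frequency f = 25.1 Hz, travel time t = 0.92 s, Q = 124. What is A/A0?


pi*f*t/Q = pi*25.1*0.92/124 = 0.585046
A/A0 = exp(-0.585046) = 0.55708

0.55708


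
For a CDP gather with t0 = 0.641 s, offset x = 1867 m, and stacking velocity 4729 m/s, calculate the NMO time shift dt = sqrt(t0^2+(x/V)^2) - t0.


x/Vnmo = 1867/4729 = 0.394798
(x/Vnmo)^2 = 0.155866
t0^2 = 0.410881
sqrt(0.410881 + 0.155866) = 0.752826
dt = 0.752826 - 0.641 = 0.111826

0.111826


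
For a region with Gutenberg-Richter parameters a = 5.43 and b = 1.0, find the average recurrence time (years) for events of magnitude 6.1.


log10(N) = 5.43 - 1.0*6.1 = -0.67
N = 10^-0.67 = 0.213796
T = 1/N = 1/0.213796 = 4.6774 years

4.6774


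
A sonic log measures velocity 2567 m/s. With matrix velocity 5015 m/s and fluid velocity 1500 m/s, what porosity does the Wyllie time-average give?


1/V - 1/Vm = 1/2567 - 1/5015 = 0.00019016
1/Vf - 1/Vm = 1/1500 - 1/5015 = 0.00046726
phi = 0.00019016 / 0.00046726 = 0.407

0.407


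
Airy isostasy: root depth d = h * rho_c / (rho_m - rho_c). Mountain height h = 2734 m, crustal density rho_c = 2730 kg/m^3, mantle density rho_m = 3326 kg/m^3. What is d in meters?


rho_m - rho_c = 3326 - 2730 = 596
d = 2734 * 2730 / 596
= 7463820 / 596
= 12523.19 m

12523.19


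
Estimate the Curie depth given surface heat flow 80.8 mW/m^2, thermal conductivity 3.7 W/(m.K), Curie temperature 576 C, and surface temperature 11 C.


T_Curie - T_surf = 576 - 11 = 565 C
Convert q to W/m^2: 80.8 mW/m^2 = 0.0808 W/m^2
d = 565 * 3.7 / 0.0808 = 25872.52 m

25872.52


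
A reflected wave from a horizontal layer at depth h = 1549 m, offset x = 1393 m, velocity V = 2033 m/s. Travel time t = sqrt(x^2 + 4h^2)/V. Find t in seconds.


x^2 + 4h^2 = 1393^2 + 4*1549^2 = 1940449 + 9597604 = 11538053
sqrt(11538053) = 3396.771
t = 3396.771 / 2033 = 1.6708 s

1.6708


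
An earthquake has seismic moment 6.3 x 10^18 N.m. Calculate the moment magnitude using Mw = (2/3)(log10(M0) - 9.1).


log10(M0) = log10(6.3 x 10^18) = 18.7993
Mw = 2/3 * (18.7993 - 9.1)
= 2/3 * 9.6993
= 6.47

6.47


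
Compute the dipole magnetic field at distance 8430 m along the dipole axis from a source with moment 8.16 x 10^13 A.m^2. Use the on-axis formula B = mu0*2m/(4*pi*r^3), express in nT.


m = 8.16 x 10^13 = 81600000000000 A.m^2
2m = 163200000000000 A.m^2
r^3 = 8430^3 = 599077107000
B = (4pi*10^-7) * 163200000000000 / (4*pi * 599077107000) * 1e9
= 205083168.426342 / 7528224953140.11 * 1e9
= 27241.9023 nT

27241.9023


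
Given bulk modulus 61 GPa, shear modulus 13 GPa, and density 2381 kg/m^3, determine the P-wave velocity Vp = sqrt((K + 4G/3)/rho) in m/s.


First compute the effective modulus:
K + 4G/3 = 61e9 + 4*13e9/3 = 78333333333.33 Pa
Then divide by density:
78333333333.33 / 2381 = 32899342.0132 Pa/(kg/m^3)
Take the square root:
Vp = sqrt(32899342.0132) = 5735.79 m/s

5735.79


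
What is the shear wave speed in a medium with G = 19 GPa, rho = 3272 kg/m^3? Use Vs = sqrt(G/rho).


Convert G to Pa: G = 19e9 Pa
Compute G/rho = 19e9 / 3272 = 5806845.9658
Vs = sqrt(5806845.9658) = 2409.74 m/s

2409.74


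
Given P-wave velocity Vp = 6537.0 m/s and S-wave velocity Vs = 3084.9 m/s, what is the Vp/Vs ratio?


Vp/Vs = 6537.0 / 3084.9
= 2.119

2.119


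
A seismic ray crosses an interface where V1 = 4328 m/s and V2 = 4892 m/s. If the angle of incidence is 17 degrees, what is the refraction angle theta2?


sin(theta1) = sin(17 deg) = 0.292372
sin(theta2) = V2/V1 * sin(theta1) = 4892/4328 * 0.292372 = 0.330472
theta2 = arcsin(0.330472) = 19.2974 degrees

19.2974


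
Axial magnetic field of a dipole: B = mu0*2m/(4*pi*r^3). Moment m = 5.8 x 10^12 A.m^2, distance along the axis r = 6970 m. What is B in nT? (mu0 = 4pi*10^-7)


m = 5.8 x 10^12 = 5800000000000 A.m^2
2m = 11600000000000 A.m^2
r^3 = 6970^3 = 338608873000
B = (4pi*10^-7) * 11600000000000 / (4*pi * 338608873000) * 1e9
= 14576989.912657 / 4255084591428.48 * 1e9
= 3425.7815 nT

3425.7815


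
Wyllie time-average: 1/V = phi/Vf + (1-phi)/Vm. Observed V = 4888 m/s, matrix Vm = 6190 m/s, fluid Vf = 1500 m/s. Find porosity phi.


1/V - 1/Vm = 1/4888 - 1/6190 = 4.303e-05
1/Vf - 1/Vm = 1/1500 - 1/6190 = 0.00050512
phi = 4.303e-05 / 0.00050512 = 0.0852

0.0852


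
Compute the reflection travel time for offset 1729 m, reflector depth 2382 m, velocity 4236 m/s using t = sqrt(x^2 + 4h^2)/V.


x^2 + 4h^2 = 1729^2 + 4*2382^2 = 2989441 + 22695696 = 25685137
sqrt(25685137) = 5068.0506
t = 5068.0506 / 4236 = 1.1964 s

1.1964


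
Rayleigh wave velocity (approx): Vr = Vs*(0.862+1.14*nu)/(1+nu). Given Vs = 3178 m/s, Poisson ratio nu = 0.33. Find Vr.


Numerator factor = 0.862 + 1.14*0.33 = 1.2382
Denominator = 1 + 0.33 = 1.33
Vr = 3178 * 1.2382 / 1.33 = 2958.65 m/s

2958.65


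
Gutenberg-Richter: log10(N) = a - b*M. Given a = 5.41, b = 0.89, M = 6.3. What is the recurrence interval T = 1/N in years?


log10(N) = 5.41 - 0.89*6.3 = -0.197
N = 10^-0.197 = 0.635331
T = 1/N = 1/0.635331 = 1.574 years

1.574


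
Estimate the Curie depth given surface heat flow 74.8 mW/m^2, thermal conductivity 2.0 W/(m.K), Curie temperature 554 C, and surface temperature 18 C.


T_Curie - T_surf = 554 - 18 = 536 C
Convert q to W/m^2: 74.8 mW/m^2 = 0.0748 W/m^2
d = 536 * 2.0 / 0.0748 = 14331.55 m

14331.55


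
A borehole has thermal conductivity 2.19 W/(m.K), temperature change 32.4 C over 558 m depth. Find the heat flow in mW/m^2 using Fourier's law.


q = k * dT / dz * 1000
= 2.19 * 32.4 / 558 * 1000
= 0.127161 * 1000
= 127.1613 mW/m^2

127.1613


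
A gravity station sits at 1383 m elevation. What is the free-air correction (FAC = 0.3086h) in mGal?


FAC = 0.3086 * h
= 0.3086 * 1383
= 426.7938 mGal

426.7938


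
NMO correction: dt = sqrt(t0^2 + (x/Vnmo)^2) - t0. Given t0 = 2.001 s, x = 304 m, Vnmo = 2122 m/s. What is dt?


x/Vnmo = 304/2122 = 0.143261
(x/Vnmo)^2 = 0.020524
t0^2 = 4.004001
sqrt(4.004001 + 0.020524) = 2.006122
dt = 2.006122 - 2.001 = 0.005122

0.005122


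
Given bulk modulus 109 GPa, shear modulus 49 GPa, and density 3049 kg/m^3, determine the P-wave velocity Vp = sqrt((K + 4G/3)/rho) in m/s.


First compute the effective modulus:
K + 4G/3 = 109e9 + 4*49e9/3 = 174333333333.33 Pa
Then divide by density:
174333333333.33 / 3049 = 57177216.5737 Pa/(kg/m^3)
Take the square root:
Vp = sqrt(57177216.5737) = 7561.56 m/s

7561.56


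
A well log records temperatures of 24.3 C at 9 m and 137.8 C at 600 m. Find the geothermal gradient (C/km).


dT = 137.8 - 24.3 = 113.5 C
dz = 600 - 9 = 591 m
gradient = dT/dz * 1000 = 113.5/591 * 1000 = 192.0474 C/km

192.0474


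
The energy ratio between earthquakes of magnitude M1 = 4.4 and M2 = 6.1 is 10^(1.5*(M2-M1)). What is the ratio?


M2 - M1 = 6.1 - 4.4 = 1.7
1.5 * 1.7 = 2.55
ratio = 10^2.55 = 354.81

354.81


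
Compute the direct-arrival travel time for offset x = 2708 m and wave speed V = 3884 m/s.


t = x / V
= 2708 / 3884
= 0.6972 s

0.6972


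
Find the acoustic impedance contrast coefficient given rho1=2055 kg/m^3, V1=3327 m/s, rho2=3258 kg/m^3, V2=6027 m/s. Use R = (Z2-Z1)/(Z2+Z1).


Z1 = 2055 * 3327 = 6836985
Z2 = 3258 * 6027 = 19635966
R = (19635966 - 6836985) / (19635966 + 6836985) = 12798981 / 26472951 = 0.4835

0.4835


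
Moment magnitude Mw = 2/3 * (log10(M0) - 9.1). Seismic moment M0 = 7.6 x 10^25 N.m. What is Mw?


log10(M0) = log10(7.6 x 10^25) = 25.8808
Mw = 2/3 * (25.8808 - 9.1)
= 2/3 * 16.7808
= 11.19

11.19


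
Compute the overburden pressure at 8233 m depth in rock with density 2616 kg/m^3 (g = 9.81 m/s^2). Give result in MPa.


P = rho * g * z / 1e6
= 2616 * 9.81 * 8233 / 1e6
= 211283149.68 / 1e6
= 211.2831 MPa

211.2831


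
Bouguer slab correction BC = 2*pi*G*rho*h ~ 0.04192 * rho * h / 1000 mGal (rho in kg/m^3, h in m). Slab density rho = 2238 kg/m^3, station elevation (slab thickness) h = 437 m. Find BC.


BC = 0.04192 * rho * h / 1000
= 0.04192 * 2238 * 437 / 1000
= 40.998 mGal

40.998


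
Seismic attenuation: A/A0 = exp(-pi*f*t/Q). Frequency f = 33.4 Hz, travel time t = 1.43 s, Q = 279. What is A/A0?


pi*f*t/Q = pi*33.4*1.43/279 = 0.537809
A/A0 = exp(-0.537809) = 0.584026

0.584026


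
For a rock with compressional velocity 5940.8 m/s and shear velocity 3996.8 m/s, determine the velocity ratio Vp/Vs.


Vp/Vs = 5940.8 / 3996.8
= 1.4864

1.4864


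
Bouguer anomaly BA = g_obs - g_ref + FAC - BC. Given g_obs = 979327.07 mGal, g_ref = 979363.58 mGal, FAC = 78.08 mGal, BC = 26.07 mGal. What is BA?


BA = g_obs - g_ref + FAC - BC
= 979327.07 - 979363.58 + 78.08 - 26.07
= 15.5 mGal

15.5


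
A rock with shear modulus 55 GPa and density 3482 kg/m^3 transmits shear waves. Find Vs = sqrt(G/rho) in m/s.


Convert G to Pa: G = 55e9 Pa
Compute G/rho = 55e9 / 3482 = 15795519.8162
Vs = sqrt(15795519.8162) = 3974.36 m/s

3974.36


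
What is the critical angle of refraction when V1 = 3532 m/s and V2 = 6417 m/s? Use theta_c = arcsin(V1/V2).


V1/V2 = 3532/6417 = 0.550413
theta_c = arcsin(0.550413) = 33.3953 degrees

33.3953


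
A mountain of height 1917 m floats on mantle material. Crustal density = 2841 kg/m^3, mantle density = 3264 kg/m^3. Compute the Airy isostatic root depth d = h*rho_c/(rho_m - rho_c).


rho_m - rho_c = 3264 - 2841 = 423
d = 1917 * 2841 / 423
= 5446197 / 423
= 12875.17 m

12875.17


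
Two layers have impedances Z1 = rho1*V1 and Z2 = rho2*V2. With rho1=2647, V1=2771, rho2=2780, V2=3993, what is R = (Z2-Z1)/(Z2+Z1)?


Z1 = 2647 * 2771 = 7334837
Z2 = 2780 * 3993 = 11100540
R = (11100540 - 7334837) / (11100540 + 7334837) = 3765703 / 18435377 = 0.2043

0.2043


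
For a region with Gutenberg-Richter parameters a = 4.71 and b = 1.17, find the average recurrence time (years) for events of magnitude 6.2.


log10(N) = 4.71 - 1.17*6.2 = -2.544
N = 10^-2.544 = 0.002858
T = 1/N = 1/0.002858 = 349.9452 years

349.9452


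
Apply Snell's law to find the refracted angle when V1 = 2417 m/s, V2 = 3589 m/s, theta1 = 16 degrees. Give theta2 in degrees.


sin(theta1) = sin(16 deg) = 0.275637
sin(theta2) = V2/V1 * sin(theta1) = 3589/2417 * 0.275637 = 0.409294
theta2 = arcsin(0.409294) = 24.1605 degrees

24.1605


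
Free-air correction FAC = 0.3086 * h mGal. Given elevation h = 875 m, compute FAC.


FAC = 0.3086 * h
= 0.3086 * 875
= 270.025 mGal

270.025


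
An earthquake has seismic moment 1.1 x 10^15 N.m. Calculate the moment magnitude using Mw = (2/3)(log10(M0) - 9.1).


log10(M0) = log10(1.1 x 10^15) = 15.0414
Mw = 2/3 * (15.0414 - 9.1)
= 2/3 * 5.9414
= 3.96

3.96


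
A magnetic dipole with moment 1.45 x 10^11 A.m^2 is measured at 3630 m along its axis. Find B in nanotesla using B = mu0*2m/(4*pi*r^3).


m = 1.45 x 10^11 = 145000000000 A.m^2
2m = 290000000000 A.m^2
r^3 = 3630^3 = 47832147000
B = (4pi*10^-7) * 290000000000 / (4*pi * 47832147000) * 1e9
= 364424.747816 / 601076486482.51 * 1e9
= 606.2868 nT

606.2868


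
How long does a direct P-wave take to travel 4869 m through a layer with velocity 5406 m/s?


t = x / V
= 4869 / 5406
= 0.9007 s

0.9007


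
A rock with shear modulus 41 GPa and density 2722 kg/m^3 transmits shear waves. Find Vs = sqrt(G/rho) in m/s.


Convert G to Pa: G = 41e9 Pa
Compute G/rho = 41e9 / 2722 = 15062454.0779
Vs = sqrt(15062454.0779) = 3881.04 m/s

3881.04


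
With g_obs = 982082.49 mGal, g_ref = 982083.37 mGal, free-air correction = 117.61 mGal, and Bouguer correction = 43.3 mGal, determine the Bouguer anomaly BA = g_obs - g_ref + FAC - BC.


BA = g_obs - g_ref + FAC - BC
= 982082.49 - 982083.37 + 117.61 - 43.3
= 73.43 mGal

73.43


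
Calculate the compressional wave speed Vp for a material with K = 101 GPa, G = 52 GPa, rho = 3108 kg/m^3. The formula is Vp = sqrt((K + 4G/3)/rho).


First compute the effective modulus:
K + 4G/3 = 101e9 + 4*52e9/3 = 170333333333.33 Pa
Then divide by density:
170333333333.33 / 3108 = 54804804.8048 Pa/(kg/m^3)
Take the square root:
Vp = sqrt(54804804.8048) = 7403.03 m/s

7403.03


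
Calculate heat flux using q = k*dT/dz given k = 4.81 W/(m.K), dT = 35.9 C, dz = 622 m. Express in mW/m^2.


q = k * dT / dz * 1000
= 4.81 * 35.9 / 622 * 1000
= 0.277619 * 1000
= 277.619 mW/m^2

277.619


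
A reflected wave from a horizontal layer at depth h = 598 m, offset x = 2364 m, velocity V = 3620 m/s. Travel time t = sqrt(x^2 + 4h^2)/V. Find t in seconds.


x^2 + 4h^2 = 2364^2 + 4*598^2 = 5588496 + 1430416 = 7018912
sqrt(7018912) = 2649.3229
t = 2649.3229 / 3620 = 0.7319 s

0.7319


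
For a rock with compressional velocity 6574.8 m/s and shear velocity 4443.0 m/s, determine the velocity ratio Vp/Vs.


Vp/Vs = 6574.8 / 4443.0
= 1.4798

1.4798


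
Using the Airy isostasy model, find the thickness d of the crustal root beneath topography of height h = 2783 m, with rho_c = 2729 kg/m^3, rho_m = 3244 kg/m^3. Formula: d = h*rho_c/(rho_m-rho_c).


rho_m - rho_c = 3244 - 2729 = 515
d = 2783 * 2729 / 515
= 7594807 / 515
= 14747.2 m

14747.2


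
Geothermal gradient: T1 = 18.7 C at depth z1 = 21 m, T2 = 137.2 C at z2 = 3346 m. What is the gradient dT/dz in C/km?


dT = 137.2 - 18.7 = 118.5 C
dz = 3346 - 21 = 3325 m
gradient = dT/dz * 1000 = 118.5/3325 * 1000 = 35.6391 C/km

35.6391


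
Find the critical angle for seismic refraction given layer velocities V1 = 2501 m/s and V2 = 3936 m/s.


V1/V2 = 2501/3936 = 0.635417
theta_c = arcsin(0.635417) = 39.4509 degrees

39.4509


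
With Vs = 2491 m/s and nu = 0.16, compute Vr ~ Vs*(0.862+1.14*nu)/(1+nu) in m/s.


Numerator factor = 0.862 + 1.14*0.16 = 1.0444
Denominator = 1 + 0.16 = 1.16
Vr = 2491 * 1.0444 / 1.16 = 2242.76 m/s

2242.76


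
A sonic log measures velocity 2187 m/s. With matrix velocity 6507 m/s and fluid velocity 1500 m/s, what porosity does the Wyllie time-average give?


1/V - 1/Vm = 1/2187 - 1/6507 = 0.00030357
1/Vf - 1/Vm = 1/1500 - 1/6507 = 0.00051299
phi = 0.00030357 / 0.00051299 = 0.5918

0.5918


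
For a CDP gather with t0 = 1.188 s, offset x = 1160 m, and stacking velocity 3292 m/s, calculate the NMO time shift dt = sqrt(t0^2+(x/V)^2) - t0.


x/Vnmo = 1160/3292 = 0.352369
(x/Vnmo)^2 = 0.124164
t0^2 = 1.411344
sqrt(1.411344 + 0.124164) = 1.239156
dt = 1.239156 - 1.188 = 0.051156

0.051156


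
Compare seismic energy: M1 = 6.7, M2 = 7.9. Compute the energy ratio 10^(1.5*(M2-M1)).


M2 - M1 = 7.9 - 6.7 = 1.2
1.5 * 1.2 = 1.8
ratio = 10^1.8 = 63.1

63.1


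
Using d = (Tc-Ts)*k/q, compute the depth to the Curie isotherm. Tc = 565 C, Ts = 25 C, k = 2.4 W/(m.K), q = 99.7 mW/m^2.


T_Curie - T_surf = 565 - 25 = 540 C
Convert q to W/m^2: 99.7 mW/m^2 = 0.0997 W/m^2
d = 540 * 2.4 / 0.0997 = 12999.0 m

12999.0


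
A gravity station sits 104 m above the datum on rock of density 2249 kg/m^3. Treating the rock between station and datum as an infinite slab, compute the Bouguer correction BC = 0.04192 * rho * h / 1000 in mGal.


BC = 0.04192 * rho * h / 1000
= 0.04192 * 2249 * 104 / 1000
= 9.8049 mGal

9.8049


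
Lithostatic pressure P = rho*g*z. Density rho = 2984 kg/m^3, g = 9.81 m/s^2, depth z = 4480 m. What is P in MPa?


P = rho * g * z / 1e6
= 2984 * 9.81 * 4480 / 1e6
= 131143219.2 / 1e6
= 131.1432 MPa

131.1432


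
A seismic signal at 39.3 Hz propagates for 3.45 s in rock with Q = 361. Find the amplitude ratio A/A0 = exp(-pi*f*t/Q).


pi*f*t/Q = pi*39.3*3.45/361 = 1.179925
A/A0 = exp(-1.179925) = 0.307302

0.307302


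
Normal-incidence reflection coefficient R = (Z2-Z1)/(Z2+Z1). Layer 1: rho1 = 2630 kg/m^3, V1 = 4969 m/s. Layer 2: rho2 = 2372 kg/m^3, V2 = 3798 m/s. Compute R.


Z1 = 2630 * 4969 = 13068470
Z2 = 2372 * 3798 = 9008856
R = (9008856 - 13068470) / (9008856 + 13068470) = -4059614 / 22077326 = -0.1839

-0.1839


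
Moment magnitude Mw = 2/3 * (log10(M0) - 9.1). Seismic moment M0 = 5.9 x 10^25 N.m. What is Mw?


log10(M0) = log10(5.9 x 10^25) = 25.7709
Mw = 2/3 * (25.7709 - 9.1)
= 2/3 * 16.6709
= 11.11

11.11


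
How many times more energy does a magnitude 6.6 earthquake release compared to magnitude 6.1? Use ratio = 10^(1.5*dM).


M2 - M1 = 6.6 - 6.1 = 0.5
1.5 * 0.5 = 0.75
ratio = 10^0.75 = 5.62

5.62


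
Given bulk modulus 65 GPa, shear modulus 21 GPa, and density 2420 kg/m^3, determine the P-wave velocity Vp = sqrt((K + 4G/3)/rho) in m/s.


First compute the effective modulus:
K + 4G/3 = 65e9 + 4*21e9/3 = 93000000000.0 Pa
Then divide by density:
93000000000.0 / 2420 = 38429752.0661 Pa/(kg/m^3)
Take the square root:
Vp = sqrt(38429752.0661) = 6199.17 m/s

6199.17


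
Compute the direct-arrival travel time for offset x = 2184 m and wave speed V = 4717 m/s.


t = x / V
= 2184 / 4717
= 0.463 s

0.463


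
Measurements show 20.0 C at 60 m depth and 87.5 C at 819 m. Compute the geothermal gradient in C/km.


dT = 87.5 - 20.0 = 67.5 C
dz = 819 - 60 = 759 m
gradient = dT/dz * 1000 = 67.5/759 * 1000 = 88.9328 C/km

88.9328


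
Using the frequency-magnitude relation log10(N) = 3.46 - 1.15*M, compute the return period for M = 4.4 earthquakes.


log10(N) = 3.46 - 1.15*4.4 = -1.6
N = 10^-1.6 = 0.025119
T = 1/N = 1/0.025119 = 39.8107 years

39.8107


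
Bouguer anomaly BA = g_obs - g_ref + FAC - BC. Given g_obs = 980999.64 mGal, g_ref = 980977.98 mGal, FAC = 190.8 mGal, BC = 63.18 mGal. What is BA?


BA = g_obs - g_ref + FAC - BC
= 980999.64 - 980977.98 + 190.8 - 63.18
= 149.28 mGal

149.28


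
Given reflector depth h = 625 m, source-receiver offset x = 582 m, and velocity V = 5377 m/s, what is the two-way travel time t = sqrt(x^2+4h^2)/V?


x^2 + 4h^2 = 582^2 + 4*625^2 = 338724 + 1562500 = 1901224
sqrt(1901224) = 1378.8488
t = 1378.8488 / 5377 = 0.2564 s

0.2564


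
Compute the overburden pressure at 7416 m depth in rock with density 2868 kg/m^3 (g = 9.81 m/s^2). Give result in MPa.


P = rho * g * z / 1e6
= 2868 * 9.81 * 7416 / 1e6
= 208649753.28 / 1e6
= 208.6498 MPa

208.6498


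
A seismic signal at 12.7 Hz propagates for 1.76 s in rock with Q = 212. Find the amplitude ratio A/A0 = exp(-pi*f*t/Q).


pi*f*t/Q = pi*12.7*1.76/212 = 0.331231
A/A0 = exp(-0.331231) = 0.71804

0.71804


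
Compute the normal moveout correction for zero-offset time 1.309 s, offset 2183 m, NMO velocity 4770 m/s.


x/Vnmo = 2183/4770 = 0.457652
(x/Vnmo)^2 = 0.209445
t0^2 = 1.713481
sqrt(1.713481 + 0.209445) = 1.386696
dt = 1.386696 - 1.309 = 0.077696

0.077696


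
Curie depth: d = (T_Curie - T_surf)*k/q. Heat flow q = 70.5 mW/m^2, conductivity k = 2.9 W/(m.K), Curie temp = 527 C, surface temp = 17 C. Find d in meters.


T_Curie - T_surf = 527 - 17 = 510 C
Convert q to W/m^2: 70.5 mW/m^2 = 0.0705 W/m^2
d = 510 * 2.9 / 0.0705 = 20978.72 m

20978.72


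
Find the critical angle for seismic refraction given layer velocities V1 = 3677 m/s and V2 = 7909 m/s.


V1/V2 = 3677/7909 = 0.464913
theta_c = arcsin(0.464913) = 27.7046 degrees

27.7046


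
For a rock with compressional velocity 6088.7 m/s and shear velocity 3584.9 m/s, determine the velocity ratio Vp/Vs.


Vp/Vs = 6088.7 / 3584.9
= 1.6984

1.6984


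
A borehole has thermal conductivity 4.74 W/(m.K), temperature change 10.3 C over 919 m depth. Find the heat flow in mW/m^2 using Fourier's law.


q = k * dT / dz * 1000
= 4.74 * 10.3 / 919 * 1000
= 0.053125 * 1000
= 53.1251 mW/m^2

53.1251


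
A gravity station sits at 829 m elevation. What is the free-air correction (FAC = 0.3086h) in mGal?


FAC = 0.3086 * h
= 0.3086 * 829
= 255.8294 mGal

255.8294


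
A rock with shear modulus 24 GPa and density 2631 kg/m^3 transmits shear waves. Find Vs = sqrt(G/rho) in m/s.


Convert G to Pa: G = 24e9 Pa
Compute G/rho = 24e9 / 2631 = 9122006.8415
Vs = sqrt(9122006.8415) = 3020.27 m/s

3020.27


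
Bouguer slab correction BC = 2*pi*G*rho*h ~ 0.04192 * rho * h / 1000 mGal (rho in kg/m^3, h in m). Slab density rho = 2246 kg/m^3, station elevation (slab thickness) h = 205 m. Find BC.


BC = 0.04192 * rho * h / 1000
= 0.04192 * 2246 * 205 / 1000
= 19.3012 mGal

19.3012


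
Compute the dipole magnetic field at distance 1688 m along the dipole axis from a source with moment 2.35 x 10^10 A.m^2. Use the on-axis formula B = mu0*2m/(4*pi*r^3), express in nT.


m = 2.35 x 10^10 = 23500000000 A.m^2
2m = 47000000000 A.m^2
r^3 = 1688^3 = 4809692672
B = (4pi*10^-7) * 47000000000 / (4*pi * 4809692672) * 1e9
= 59061.941887 / 60440380657.52 * 1e9
= 977.1934 nT

977.1934


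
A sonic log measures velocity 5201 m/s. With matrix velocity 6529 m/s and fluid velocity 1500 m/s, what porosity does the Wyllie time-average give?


1/V - 1/Vm = 1/5201 - 1/6529 = 3.911e-05
1/Vf - 1/Vm = 1/1500 - 1/6529 = 0.0005135
phi = 3.911e-05 / 0.0005135 = 0.0762

0.0762


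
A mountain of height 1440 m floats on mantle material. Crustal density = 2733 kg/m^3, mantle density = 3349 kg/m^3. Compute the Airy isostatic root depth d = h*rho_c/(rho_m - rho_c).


rho_m - rho_c = 3349 - 2733 = 616
d = 1440 * 2733 / 616
= 3935520 / 616
= 6388.83 m

6388.83


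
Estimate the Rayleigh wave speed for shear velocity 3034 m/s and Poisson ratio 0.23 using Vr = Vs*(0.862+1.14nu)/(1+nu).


Numerator factor = 0.862 + 1.14*0.23 = 1.1242
Denominator = 1 + 0.23 = 1.23
Vr = 3034 * 1.1242 / 1.23 = 2773.03 m/s

2773.03


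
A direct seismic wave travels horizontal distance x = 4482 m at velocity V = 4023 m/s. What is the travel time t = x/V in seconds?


t = x / V
= 4482 / 4023
= 1.1141 s

1.1141


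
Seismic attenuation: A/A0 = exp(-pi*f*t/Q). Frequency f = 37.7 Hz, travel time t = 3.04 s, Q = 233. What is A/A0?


pi*f*t/Q = pi*37.7*3.04/233 = 1.545286
A/A0 = exp(-1.545286) = 0.213251

0.213251


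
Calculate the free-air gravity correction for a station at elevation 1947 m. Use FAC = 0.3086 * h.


FAC = 0.3086 * h
= 0.3086 * 1947
= 600.8442 mGal

600.8442


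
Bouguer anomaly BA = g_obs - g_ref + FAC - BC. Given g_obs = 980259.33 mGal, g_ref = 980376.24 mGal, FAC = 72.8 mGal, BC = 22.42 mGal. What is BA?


BA = g_obs - g_ref + FAC - BC
= 980259.33 - 980376.24 + 72.8 - 22.42
= -66.53 mGal

-66.53


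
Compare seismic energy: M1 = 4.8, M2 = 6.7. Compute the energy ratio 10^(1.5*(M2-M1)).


M2 - M1 = 6.7 - 4.8 = 1.9
1.5 * 1.9 = 2.85
ratio = 10^2.85 = 707.95

707.95


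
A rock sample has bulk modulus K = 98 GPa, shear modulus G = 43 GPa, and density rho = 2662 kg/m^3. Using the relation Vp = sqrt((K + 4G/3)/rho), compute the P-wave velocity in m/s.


First compute the effective modulus:
K + 4G/3 = 98e9 + 4*43e9/3 = 155333333333.33 Pa
Then divide by density:
155333333333.33 / 2662 = 58352116.2034 Pa/(kg/m^3)
Take the square root:
Vp = sqrt(58352116.2034) = 7638.86 m/s

7638.86


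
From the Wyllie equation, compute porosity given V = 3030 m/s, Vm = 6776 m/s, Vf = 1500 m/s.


1/V - 1/Vm = 1/3030 - 1/6776 = 0.00018245
1/Vf - 1/Vm = 1/1500 - 1/6776 = 0.00051909
phi = 0.00018245 / 0.00051909 = 0.3515

0.3515


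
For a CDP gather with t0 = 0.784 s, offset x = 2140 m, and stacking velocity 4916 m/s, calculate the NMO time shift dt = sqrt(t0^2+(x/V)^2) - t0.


x/Vnmo = 2140/4916 = 0.435313
(x/Vnmo)^2 = 0.189498
t0^2 = 0.614656
sqrt(0.614656 + 0.189498) = 0.896746
dt = 0.896746 - 0.784 = 0.112746

0.112746


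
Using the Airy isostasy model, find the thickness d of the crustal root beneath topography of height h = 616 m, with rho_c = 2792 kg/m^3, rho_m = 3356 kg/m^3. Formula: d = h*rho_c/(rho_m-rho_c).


rho_m - rho_c = 3356 - 2792 = 564
d = 616 * 2792 / 564
= 1719872 / 564
= 3049.42 m

3049.42


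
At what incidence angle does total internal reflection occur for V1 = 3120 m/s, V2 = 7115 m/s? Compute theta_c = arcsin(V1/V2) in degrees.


V1/V2 = 3120/7115 = 0.43851
theta_c = arcsin(0.43851) = 26.0089 degrees

26.0089


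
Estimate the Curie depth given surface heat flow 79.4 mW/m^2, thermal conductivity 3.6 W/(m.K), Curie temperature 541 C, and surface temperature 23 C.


T_Curie - T_surf = 541 - 23 = 518 C
Convert q to W/m^2: 79.4 mW/m^2 = 0.0794 W/m^2
d = 518 * 3.6 / 0.0794 = 23486.15 m

23486.15


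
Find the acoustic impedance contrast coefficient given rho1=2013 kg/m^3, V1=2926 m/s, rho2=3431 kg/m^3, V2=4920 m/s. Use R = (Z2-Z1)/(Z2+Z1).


Z1 = 2013 * 2926 = 5890038
Z2 = 3431 * 4920 = 16880520
R = (16880520 - 5890038) / (16880520 + 5890038) = 10990482 / 22770558 = 0.4827

0.4827


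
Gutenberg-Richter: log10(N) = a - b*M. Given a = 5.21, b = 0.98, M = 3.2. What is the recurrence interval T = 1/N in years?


log10(N) = 5.21 - 0.98*3.2 = 2.074
N = 10^2.074 = 118.576875
T = 1/N = 1/118.576875 = 0.0084 years

0.0084


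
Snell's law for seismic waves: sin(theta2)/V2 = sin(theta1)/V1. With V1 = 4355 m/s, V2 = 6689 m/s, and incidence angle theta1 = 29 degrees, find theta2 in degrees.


sin(theta1) = sin(29 deg) = 0.48481
sin(theta2) = V2/V1 * sin(theta1) = 6689/4355 * 0.48481 = 0.744636
theta2 = arcsin(0.744636) = 48.1279 degrees

48.1279


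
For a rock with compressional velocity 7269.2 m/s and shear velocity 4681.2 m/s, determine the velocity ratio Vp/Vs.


Vp/Vs = 7269.2 / 4681.2
= 1.5528

1.5528


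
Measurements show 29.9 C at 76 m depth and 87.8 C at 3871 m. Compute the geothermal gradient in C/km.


dT = 87.8 - 29.9 = 57.9 C
dz = 3871 - 76 = 3795 m
gradient = dT/dz * 1000 = 57.9/3795 * 1000 = 15.2569 C/km

15.2569


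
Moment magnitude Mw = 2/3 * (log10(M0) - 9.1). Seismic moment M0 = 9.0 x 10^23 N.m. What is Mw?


log10(M0) = log10(9.0 x 10^23) = 23.9542
Mw = 2/3 * (23.9542 - 9.1)
= 2/3 * 14.8542
= 9.9

9.9


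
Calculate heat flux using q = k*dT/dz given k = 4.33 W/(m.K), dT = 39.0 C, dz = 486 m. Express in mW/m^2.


q = k * dT / dz * 1000
= 4.33 * 39.0 / 486 * 1000
= 0.347469 * 1000
= 347.4691 mW/m^2

347.4691


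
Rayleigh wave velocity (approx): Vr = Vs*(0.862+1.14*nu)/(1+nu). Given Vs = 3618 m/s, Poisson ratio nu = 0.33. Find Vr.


Numerator factor = 0.862 + 1.14*0.33 = 1.2382
Denominator = 1 + 0.33 = 1.33
Vr = 3618 * 1.2382 / 1.33 = 3368.28 m/s

3368.28


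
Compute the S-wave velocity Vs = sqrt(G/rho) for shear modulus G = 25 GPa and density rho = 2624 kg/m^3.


Convert G to Pa: G = 25e9 Pa
Compute G/rho = 25e9 / 2624 = 9527439.0244
Vs = sqrt(9527439.0244) = 3086.65 m/s

3086.65


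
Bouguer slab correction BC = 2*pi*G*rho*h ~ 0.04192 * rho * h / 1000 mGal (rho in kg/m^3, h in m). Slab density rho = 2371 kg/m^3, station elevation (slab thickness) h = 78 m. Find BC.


BC = 0.04192 * rho * h / 1000
= 0.04192 * 2371 * 78 / 1000
= 7.7526 mGal

7.7526


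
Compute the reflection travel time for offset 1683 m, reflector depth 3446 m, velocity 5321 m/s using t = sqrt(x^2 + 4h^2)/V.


x^2 + 4h^2 = 1683^2 + 4*3446^2 = 2832489 + 47499664 = 50332153
sqrt(50332153) = 7094.5157
t = 7094.5157 / 5321 = 1.3333 s

1.3333


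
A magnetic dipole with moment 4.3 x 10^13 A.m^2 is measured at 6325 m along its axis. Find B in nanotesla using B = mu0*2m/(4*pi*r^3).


m = 4.3 x 10^13 = 43000000000000 A.m^2
2m = 86000000000000 A.m^2
r^3 = 6325^3 = 253035578125
B = (4pi*10^-7) * 86000000000000 / (4*pi * 253035578125) * 1e9
= 108070787.283489 / 3179738853337.38 * 1e9
= 33987.3154 nT

33987.3154


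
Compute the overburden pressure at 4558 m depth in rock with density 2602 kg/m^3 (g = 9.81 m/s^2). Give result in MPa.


P = rho * g * z / 1e6
= 2602 * 9.81 * 4558 / 1e6
= 116345775.96 / 1e6
= 116.3458 MPa

116.3458


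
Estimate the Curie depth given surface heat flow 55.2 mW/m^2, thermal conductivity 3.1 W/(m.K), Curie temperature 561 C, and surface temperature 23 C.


T_Curie - T_surf = 561 - 23 = 538 C
Convert q to W/m^2: 55.2 mW/m^2 = 0.0552 W/m^2
d = 538 * 3.1 / 0.0552 = 30213.77 m

30213.77


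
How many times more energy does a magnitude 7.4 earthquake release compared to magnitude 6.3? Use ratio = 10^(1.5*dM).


M2 - M1 = 7.4 - 6.3 = 1.1
1.5 * 1.1 = 1.65
ratio = 10^1.65 = 44.67

44.67


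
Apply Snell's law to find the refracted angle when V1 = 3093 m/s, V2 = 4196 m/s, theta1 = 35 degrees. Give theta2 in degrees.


sin(theta1) = sin(35 deg) = 0.573576
sin(theta2) = V2/V1 * sin(theta1) = 4196/3093 * 0.573576 = 0.778121
theta2 = arcsin(0.778121) = 51.0888 degrees

51.0888


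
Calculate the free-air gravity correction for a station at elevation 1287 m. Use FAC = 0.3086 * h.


FAC = 0.3086 * h
= 0.3086 * 1287
= 397.1682 mGal

397.1682


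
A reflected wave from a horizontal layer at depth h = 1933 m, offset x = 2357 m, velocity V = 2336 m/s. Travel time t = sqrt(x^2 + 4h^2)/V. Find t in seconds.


x^2 + 4h^2 = 2357^2 + 4*1933^2 = 5555449 + 14945956 = 20501405
sqrt(20501405) = 4527.8477
t = 4527.8477 / 2336 = 1.9383 s

1.9383


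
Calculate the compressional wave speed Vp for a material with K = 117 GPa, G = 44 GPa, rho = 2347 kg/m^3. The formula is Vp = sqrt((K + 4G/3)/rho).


First compute the effective modulus:
K + 4G/3 = 117e9 + 4*44e9/3 = 175666666666.67 Pa
Then divide by density:
175666666666.67 / 2347 = 74847322.8235 Pa/(kg/m^3)
Take the square root:
Vp = sqrt(74847322.8235) = 8651.43 m/s

8651.43


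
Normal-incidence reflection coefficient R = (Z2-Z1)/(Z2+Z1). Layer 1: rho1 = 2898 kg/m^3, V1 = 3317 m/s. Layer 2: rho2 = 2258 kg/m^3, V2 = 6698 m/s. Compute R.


Z1 = 2898 * 3317 = 9612666
Z2 = 2258 * 6698 = 15124084
R = (15124084 - 9612666) / (15124084 + 9612666) = 5511418 / 24736750 = 0.2228

0.2228


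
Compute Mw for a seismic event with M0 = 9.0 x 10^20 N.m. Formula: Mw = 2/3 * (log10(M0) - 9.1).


log10(M0) = log10(9.0 x 10^20) = 20.9542
Mw = 2/3 * (20.9542 - 9.1)
= 2/3 * 11.8542
= 7.9

7.9


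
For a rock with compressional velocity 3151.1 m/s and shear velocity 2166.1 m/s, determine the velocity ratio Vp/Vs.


Vp/Vs = 3151.1 / 2166.1
= 1.4547

1.4547


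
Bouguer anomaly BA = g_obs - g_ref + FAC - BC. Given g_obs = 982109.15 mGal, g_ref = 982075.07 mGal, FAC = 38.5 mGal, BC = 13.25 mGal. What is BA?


BA = g_obs - g_ref + FAC - BC
= 982109.15 - 982075.07 + 38.5 - 13.25
= 59.33 mGal

59.33


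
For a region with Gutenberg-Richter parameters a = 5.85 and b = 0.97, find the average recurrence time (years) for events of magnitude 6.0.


log10(N) = 5.85 - 0.97*6.0 = 0.03
N = 10^0.03 = 1.071519
T = 1/N = 1/1.071519 = 0.9333 years

0.9333


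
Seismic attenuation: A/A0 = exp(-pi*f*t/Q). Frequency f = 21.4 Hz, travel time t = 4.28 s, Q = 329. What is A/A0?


pi*f*t/Q = pi*21.4*4.28/329 = 0.874604
A/A0 = exp(-0.874604) = 0.417027

0.417027


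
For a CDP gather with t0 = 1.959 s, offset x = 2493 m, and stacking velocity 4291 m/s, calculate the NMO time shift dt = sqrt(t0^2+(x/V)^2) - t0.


x/Vnmo = 2493/4291 = 0.580983
(x/Vnmo)^2 = 0.337542
t0^2 = 3.837681
sqrt(3.837681 + 0.337542) = 2.043336
dt = 2.043336 - 1.959 = 0.084336

0.084336


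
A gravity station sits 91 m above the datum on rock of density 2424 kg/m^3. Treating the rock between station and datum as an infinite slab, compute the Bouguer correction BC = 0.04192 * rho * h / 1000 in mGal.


BC = 0.04192 * rho * h / 1000
= 0.04192 * 2424 * 91 / 1000
= 9.2469 mGal

9.2469


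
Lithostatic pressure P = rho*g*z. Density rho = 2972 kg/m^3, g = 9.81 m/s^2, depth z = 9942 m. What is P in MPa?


P = rho * g * z / 1e6
= 2972 * 9.81 * 9942 / 1e6
= 289862191.44 / 1e6
= 289.8622 MPa

289.8622


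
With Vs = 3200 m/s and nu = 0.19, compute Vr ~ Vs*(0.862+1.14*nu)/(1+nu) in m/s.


Numerator factor = 0.862 + 1.14*0.19 = 1.0786
Denominator = 1 + 0.19 = 1.19
Vr = 3200 * 1.0786 / 1.19 = 2900.44 m/s

2900.44


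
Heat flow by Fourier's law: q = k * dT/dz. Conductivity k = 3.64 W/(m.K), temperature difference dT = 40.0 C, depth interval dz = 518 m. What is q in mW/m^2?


q = k * dT / dz * 1000
= 3.64 * 40.0 / 518 * 1000
= 0.281081 * 1000
= 281.0811 mW/m^2

281.0811


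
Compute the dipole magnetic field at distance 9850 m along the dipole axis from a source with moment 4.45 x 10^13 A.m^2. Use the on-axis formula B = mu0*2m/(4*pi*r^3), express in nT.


m = 4.45 x 10^13 = 44500000000000 A.m^2
2m = 89000000000000 A.m^2
r^3 = 9850^3 = 955671625000
B = (4pi*10^-7) * 89000000000000 / (4*pi * 955671625000) * 1e9
= 111840698.467797 / 12009323825376.88 * 1e9
= 9312.8223 nT

9312.8223


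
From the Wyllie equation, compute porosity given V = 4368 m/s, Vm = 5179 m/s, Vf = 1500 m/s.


1/V - 1/Vm = 1/4368 - 1/5179 = 3.585e-05
1/Vf - 1/Vm = 1/1500 - 1/5179 = 0.00047358
phi = 3.585e-05 / 0.00047358 = 0.0757

0.0757


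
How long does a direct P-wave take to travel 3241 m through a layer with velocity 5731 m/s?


t = x / V
= 3241 / 5731
= 0.5655 s

0.5655


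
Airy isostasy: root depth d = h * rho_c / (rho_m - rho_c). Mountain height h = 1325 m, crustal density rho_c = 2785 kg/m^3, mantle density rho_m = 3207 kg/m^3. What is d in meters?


rho_m - rho_c = 3207 - 2785 = 422
d = 1325 * 2785 / 422
= 3690125 / 422
= 8744.37 m

8744.37


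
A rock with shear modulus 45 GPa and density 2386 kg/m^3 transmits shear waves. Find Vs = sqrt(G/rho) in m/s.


Convert G to Pa: G = 45e9 Pa
Compute G/rho = 45e9 / 2386 = 18860016.7645
Vs = sqrt(18860016.7645) = 4342.81 m/s

4342.81


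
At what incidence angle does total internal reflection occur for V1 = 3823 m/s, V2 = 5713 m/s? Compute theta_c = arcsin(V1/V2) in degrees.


V1/V2 = 3823/5713 = 0.669176
theta_c = arcsin(0.669176) = 42.0035 degrees

42.0035


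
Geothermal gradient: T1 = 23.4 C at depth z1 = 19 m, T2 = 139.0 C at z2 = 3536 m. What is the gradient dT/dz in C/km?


dT = 139.0 - 23.4 = 115.6 C
dz = 3536 - 19 = 3517 m
gradient = dT/dz * 1000 = 115.6/3517 * 1000 = 32.8689 C/km

32.8689


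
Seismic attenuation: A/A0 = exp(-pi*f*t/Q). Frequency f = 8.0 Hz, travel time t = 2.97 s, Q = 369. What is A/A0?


pi*f*t/Q = pi*8.0*2.97/369 = 0.202288
A/A0 = exp(-0.202288) = 0.81686

0.81686


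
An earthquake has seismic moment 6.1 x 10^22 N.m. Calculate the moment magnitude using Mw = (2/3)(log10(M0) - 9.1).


log10(M0) = log10(6.1 x 10^22) = 22.7853
Mw = 2/3 * (22.7853 - 9.1)
= 2/3 * 13.6853
= 9.12

9.12


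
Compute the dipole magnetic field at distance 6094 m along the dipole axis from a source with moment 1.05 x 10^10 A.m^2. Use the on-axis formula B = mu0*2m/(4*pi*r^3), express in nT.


m = 1.05 x 10^10 = 10500000000 A.m^2
2m = 21000000000 A.m^2
r^3 = 6094^3 = 226311878584
B = (4pi*10^-7) * 21000000000 / (4*pi * 226311878584) * 1e9
= 26389.37829 / 2843918940718.4 * 1e9
= 9.2792 nT

9.2792


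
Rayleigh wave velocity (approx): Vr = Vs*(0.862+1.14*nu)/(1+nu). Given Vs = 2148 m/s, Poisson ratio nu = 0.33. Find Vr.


Numerator factor = 0.862 + 1.14*0.33 = 1.2382
Denominator = 1 + 0.33 = 1.33
Vr = 2148 * 1.2382 / 1.33 = 1999.74 m/s

1999.74


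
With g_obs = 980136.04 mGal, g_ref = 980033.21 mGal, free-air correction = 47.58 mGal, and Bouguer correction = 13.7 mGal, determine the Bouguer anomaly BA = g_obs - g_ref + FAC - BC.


BA = g_obs - g_ref + FAC - BC
= 980136.04 - 980033.21 + 47.58 - 13.7
= 136.71 mGal

136.71


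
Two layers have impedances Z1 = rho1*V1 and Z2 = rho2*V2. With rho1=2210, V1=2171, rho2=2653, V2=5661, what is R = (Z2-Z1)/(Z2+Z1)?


Z1 = 2210 * 2171 = 4797910
Z2 = 2653 * 5661 = 15018633
R = (15018633 - 4797910) / (15018633 + 4797910) = 10220723 / 19816543 = 0.5158

0.5158


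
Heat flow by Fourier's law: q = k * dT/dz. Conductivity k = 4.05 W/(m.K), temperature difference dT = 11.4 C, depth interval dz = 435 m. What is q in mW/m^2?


q = k * dT / dz * 1000
= 4.05 * 11.4 / 435 * 1000
= 0.106138 * 1000
= 106.1379 mW/m^2

106.1379


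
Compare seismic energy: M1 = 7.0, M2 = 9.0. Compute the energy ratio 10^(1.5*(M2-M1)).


M2 - M1 = 9.0 - 7.0 = 2.0
1.5 * 2.0 = 3.0
ratio = 10^3.0 = 1000.0

1000.0


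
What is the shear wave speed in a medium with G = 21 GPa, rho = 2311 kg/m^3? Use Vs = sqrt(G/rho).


Convert G to Pa: G = 21e9 Pa
Compute G/rho = 21e9 / 2311 = 9086975.3354
Vs = sqrt(9086975.3354) = 3014.46 m/s

3014.46


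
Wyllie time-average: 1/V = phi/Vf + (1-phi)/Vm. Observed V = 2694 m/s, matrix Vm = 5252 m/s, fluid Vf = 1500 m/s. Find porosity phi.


1/V - 1/Vm = 1/2694 - 1/5252 = 0.00018079
1/Vf - 1/Vm = 1/1500 - 1/5252 = 0.00047626
phi = 0.00018079 / 0.00047626 = 0.3796

0.3796


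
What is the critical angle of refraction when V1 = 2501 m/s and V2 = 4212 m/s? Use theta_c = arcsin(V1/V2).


V1/V2 = 2501/4212 = 0.59378
theta_c = arcsin(0.59378) = 36.4257 degrees

36.4257


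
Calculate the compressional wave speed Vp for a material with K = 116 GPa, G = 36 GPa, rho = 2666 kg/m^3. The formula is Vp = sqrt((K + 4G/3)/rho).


First compute the effective modulus:
K + 4G/3 = 116e9 + 4*36e9/3 = 164000000000.0 Pa
Then divide by density:
164000000000.0 / 2666 = 61515378.8447 Pa/(kg/m^3)
Take the square root:
Vp = sqrt(61515378.8447) = 7843.17 m/s

7843.17


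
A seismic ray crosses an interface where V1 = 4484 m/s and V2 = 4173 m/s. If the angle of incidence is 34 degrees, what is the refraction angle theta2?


sin(theta1) = sin(34 deg) = 0.559193
sin(theta2) = V2/V1 * sin(theta1) = 4173/4484 * 0.559193 = 0.520409
theta2 = arcsin(0.520409) = 31.3597 degrees

31.3597


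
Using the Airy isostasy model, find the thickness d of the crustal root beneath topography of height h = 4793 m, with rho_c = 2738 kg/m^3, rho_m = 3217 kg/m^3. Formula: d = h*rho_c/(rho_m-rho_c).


rho_m - rho_c = 3217 - 2738 = 479
d = 4793 * 2738 / 479
= 13123234 / 479
= 27397.15 m

27397.15
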